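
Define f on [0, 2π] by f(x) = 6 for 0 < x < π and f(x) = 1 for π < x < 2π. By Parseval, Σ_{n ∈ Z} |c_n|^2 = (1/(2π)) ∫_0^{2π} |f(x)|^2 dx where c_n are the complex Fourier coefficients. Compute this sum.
Σ |c_n|^2 = 37/2

Parseval equates the L^2 energy of f (normalised by 1/(2π)) with the ℓ^2 sum of its Fourier coefficients: (1/(2π)) ∫_0^{2π} |f|^2 = Σ |c_n|^2.
Compute the left side: (1/(2π)) [∫_0^π 6^2 dx + ∫_π^{2π} 1^2 dx] = (1/(2π)) · (36π + 1π) = (36 + 1)/2 = 37/2.
So Σ_{n ∈ Z} |c_n|^2 = 37/2.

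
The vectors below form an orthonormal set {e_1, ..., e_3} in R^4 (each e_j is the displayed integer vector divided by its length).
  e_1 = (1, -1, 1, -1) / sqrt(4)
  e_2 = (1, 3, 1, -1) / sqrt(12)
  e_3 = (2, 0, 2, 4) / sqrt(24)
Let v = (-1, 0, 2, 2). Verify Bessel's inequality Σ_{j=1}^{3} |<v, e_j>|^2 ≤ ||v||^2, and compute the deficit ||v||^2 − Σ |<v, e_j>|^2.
Σ |<v, e_j>|^2 = 9/2; ||v||^2 = 9; deficit = 9/2

Write each e_j = u_j / sqrt(<u_j, u_j>) where u_j is the displayed integer vector. Then <v, e_j> = <v, u_j> / sqrt(<u_j, u_j>), so |<v, e_j>|^2 = <v, u_j>^2 / <u_j, u_j>.
Coefficients: <v, e_1> = -1/sqrt(4), <v, e_2> = -1/sqrt(12), <v, e_3> = 10/sqrt(24).
Square and sum: Σ |<v, e_j>|^2 = 9/2.
Compute ||v||^2 = v·v = 9.
Deficit = 9 − 9/2 = 9/2 ≥ 0, confirming Bessel's inequality. (The deficit equals ||v − Σ <v,e_j> e_j||^2, the squared distance from v to span{e_j}.)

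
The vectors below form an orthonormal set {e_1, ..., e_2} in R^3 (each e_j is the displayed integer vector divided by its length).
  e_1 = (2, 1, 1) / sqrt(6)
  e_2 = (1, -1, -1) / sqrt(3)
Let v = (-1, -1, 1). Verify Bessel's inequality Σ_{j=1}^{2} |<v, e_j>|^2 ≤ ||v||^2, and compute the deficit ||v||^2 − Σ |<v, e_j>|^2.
Σ |<v, e_j>|^2 = 1; ||v||^2 = 3; deficit = 2

Write each e_j = u_j / sqrt(<u_j, u_j>) where u_j is the displayed integer vector. Then <v, e_j> = <v, u_j> / sqrt(<u_j, u_j>), so |<v, e_j>|^2 = <v, u_j>^2 / <u_j, u_j>.
Coefficients: <v, e_1> = -2/sqrt(6), <v, e_2> = -1/sqrt(3).
Square and sum: Σ |<v, e_j>|^2 = 1.
Compute ||v||^2 = v·v = 3.
Deficit = 3 − 1 = 2 ≥ 0, confirming Bessel's inequality. (The deficit equals ||v − Σ <v,e_j> e_j||^2, the squared distance from v to span{e_j}.)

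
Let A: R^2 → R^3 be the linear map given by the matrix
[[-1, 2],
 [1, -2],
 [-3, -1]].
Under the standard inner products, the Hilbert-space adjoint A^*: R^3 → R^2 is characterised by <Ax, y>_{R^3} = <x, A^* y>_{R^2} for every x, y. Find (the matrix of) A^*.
A^* = A^T =
[[-1, 1, -3],
 [2, -2, -1]]

For real matrices with standard dot products, the defining identity <Ax, y> = <x, A^* y> gives (Ax)^T y = x^T (A^*) y, i.e. x^T A^T y = x^T (A^*) y. Since this holds for all x, y, we must have A^* = A^T. Therefore
A^* =
[[-1, 1, -3],
 [2, -2, -1]].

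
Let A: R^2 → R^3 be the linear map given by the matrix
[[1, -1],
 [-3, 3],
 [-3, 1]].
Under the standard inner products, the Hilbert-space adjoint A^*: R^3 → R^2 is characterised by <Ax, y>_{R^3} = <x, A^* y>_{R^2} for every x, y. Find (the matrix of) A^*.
A^* = A^T =
[[1, -3, -3],
 [-1, 3, 1]]

For real matrices with standard dot products, the defining identity <Ax, y> = <x, A^* y> gives (Ax)^T y = x^T (A^*) y, i.e. x^T A^T y = x^T (A^*) y. Since this holds for all x, y, we must have A^* = A^T. Therefore
A^* =
[[1, -3, -3],
 [-1, 3, 1]].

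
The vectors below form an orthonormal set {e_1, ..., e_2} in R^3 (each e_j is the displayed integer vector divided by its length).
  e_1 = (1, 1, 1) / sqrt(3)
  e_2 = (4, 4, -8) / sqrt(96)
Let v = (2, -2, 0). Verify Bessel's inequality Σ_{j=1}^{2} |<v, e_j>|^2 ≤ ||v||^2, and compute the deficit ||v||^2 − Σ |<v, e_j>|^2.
Σ |<v, e_j>|^2 = 0; ||v||^2 = 8; deficit = 8

Write each e_j = u_j / sqrt(<u_j, u_j>) where u_j is the displayed integer vector. Then <v, e_j> = <v, u_j> / sqrt(<u_j, u_j>), so |<v, e_j>|^2 = <v, u_j>^2 / <u_j, u_j>.
Coefficients: <v, e_1> = 0/sqrt(3), <v, e_2> = 0/sqrt(96).
Square and sum: Σ |<v, e_j>|^2 = 0.
Compute ||v||^2 = v·v = 8.
Deficit = 8 − 0 = 8 ≥ 0, confirming Bessel's inequality. (The deficit equals ||v − Σ <v,e_j> e_j||^2, the squared distance from v to span{e_j}.)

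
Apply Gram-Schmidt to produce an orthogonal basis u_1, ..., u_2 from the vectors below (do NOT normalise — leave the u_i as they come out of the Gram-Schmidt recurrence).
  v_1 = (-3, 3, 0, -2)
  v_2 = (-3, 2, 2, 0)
Orthogonal basis:
  u_1 = (-3, 3, 0, -2)
  u_2 = (-21/22, -1/22, 2, 15/11)

Apply the Gram-Schmidt recurrence
  u_1 = v_1
  u_i = v_i − Σ_{j<i} ((v_i · u_j) / (u_j · u_j)) · u_j.

Step by step this gives:
  u_1 = (-3, 3, 0, -2)
  u_2 = (-21/22, -1/22, 2, 15/11)

Orthogonality check:
  u_2 · u_1 = 0 (should be 0)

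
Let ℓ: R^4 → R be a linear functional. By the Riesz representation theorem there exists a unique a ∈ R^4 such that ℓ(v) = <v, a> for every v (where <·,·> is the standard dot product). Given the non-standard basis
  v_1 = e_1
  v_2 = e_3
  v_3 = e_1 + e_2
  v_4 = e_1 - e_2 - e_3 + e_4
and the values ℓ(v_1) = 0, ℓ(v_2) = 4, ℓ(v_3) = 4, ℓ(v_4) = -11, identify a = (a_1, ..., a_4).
a = (0, 4, 4, -3)

Write a = (a_1, ..., a_4) in the standard basis. For each basis vector v_i, ℓ(v_i) = <v_i, a> is a linear equation in the a_j's. Collect the n equations into a matrix system V a = ℓ, where row i of V is v_i (expressed in the standard basis). Since V is invertible (lower-triangular with 1s on the diagonal, up to permutation), solve by back-substitution:
  V =
[[1, 0, 0, 0],
 [0, 0, 1, 0],
 [1, 1, 0, 0],
 [1, -1, -1, 1]]
  V a = (0, 4, 4, -11)
Solving gives a = (0, 4, 4, -3).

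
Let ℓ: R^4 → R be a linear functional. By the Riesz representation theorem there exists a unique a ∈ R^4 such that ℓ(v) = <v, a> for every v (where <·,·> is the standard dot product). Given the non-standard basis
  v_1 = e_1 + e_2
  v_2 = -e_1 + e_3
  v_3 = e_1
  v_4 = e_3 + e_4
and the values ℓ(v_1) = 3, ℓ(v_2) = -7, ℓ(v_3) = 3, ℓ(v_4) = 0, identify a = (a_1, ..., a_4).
a = (3, 0, -4, 4)

Write a = (a_1, ..., a_4) in the standard basis. For each basis vector v_i, ℓ(v_i) = <v_i, a> is a linear equation in the a_j's. Collect the n equations into a matrix system V a = ℓ, where row i of V is v_i (expressed in the standard basis). Since V is invertible (lower-triangular with 1s on the diagonal, up to permutation), solve by back-substitution:
  V =
[[1, 1, 0, 0],
 [-1, 0, 1, 0],
 [1, 0, 0, 0],
 [0, 0, 1, 1]]
  V a = (3, -7, 3, 0)
Solving gives a = (3, 0, -4, 4).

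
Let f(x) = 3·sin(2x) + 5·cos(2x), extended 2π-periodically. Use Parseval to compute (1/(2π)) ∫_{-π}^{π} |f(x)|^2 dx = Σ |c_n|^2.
Σ |c_n|^2 = 17

Expand |f|^2 and use orthogonality of {sin(nx), cos(mx)} on [-π, π]:
  ∫_{-π}^{π} sin(nx)^2 dx = π, ∫ cos(mx)^2 dx = π, and cross terms integrate to 0.
So ∫_{-π}^{π} f(x)^2 dx = 3^2 · π + 5^2 · π = (9 + 25)π.
Divide by 2π: (9 + 25)/2 = 17.
By Parseval, this equals Σ |c_n|^2.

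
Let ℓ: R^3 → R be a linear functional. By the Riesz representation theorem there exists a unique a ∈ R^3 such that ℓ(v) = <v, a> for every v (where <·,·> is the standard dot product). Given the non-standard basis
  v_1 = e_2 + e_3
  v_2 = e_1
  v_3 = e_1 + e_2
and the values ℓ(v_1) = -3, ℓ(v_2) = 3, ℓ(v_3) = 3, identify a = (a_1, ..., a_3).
a = (3, 0, -3)

Write a = (a_1, ..., a_3) in the standard basis. For each basis vector v_i, ℓ(v_i) = <v_i, a> is a linear equation in the a_j's. Collect the n equations into a matrix system V a = ℓ, where row i of V is v_i (expressed in the standard basis). Since V is invertible (lower-triangular with 1s on the diagonal, up to permutation), solve by back-substitution:
  V =
[[0, 1, 1],
 [1, 0, 0],
 [1, 1, 0]]
  V a = (-3, 3, 3)
Solving gives a = (3, 0, -3).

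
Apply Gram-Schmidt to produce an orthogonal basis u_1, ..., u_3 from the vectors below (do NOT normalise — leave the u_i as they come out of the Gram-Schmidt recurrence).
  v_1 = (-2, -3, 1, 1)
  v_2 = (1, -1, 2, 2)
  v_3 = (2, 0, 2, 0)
Orthogonal basis:
  u_1 = (-2, -3, 1, 1)
  u_2 = (5/3, 0, 5/3, 5/3)
  u_3 = (2/5, -2/5, 4/5, -6/5)

Apply the Gram-Schmidt recurrence
  u_1 = v_1
  u_i = v_i − Σ_{j<i} ((v_i · u_j) / (u_j · u_j)) · u_j.

Step by step this gives:
  u_1 = (-2, -3, 1, 1)
  u_2 = (5/3, 0, 5/3, 5/3)
  u_3 = (2/5, -2/5, 4/5, -6/5)

Orthogonality check:
  u_2 · u_1 = 0 (should be 0)
  u_3 · u_1 = 0 (should be 0)
  u_3 · u_2 = 0 (should be 0)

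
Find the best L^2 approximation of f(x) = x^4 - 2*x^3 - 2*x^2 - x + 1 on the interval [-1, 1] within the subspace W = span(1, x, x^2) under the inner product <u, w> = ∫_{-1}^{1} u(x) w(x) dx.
g(x) = -8*x^2/7 - 11*x/5 + 32/35

The best approximation g ∈ W is the orthogonal projection of f onto W. Writing g = a_0 + a_1 x + a_2 x^2, the coefficients solve the normal equations G · a = b where
  G_{ij} = <φ_i, φ_j> and b_i = <f, φ_i>, with φ_0 = 1, φ_1 = x, φ_2 = x^2.
G =
  [2, 0, 2/3]
  [0, 2/3, 0]
  [2/3, 0, 2/5],
b = (16/15, -22/15, 16/105).
Solving gives a_0 = 32/35, a_1 = -11/5, a_2 = -8/7, so
  g(x) = -8*x^2/7 - 11*x/5 + 32/35.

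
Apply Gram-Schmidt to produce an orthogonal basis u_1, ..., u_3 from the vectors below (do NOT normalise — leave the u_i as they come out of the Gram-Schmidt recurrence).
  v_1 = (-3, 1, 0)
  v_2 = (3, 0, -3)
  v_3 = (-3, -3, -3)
Orthogonal basis:
  u_1 = (-3, 1, 0)
  u_2 = (3/10, 9/10, -3)
  u_3 = (-15/11, -45/11, -15/11)

Apply the Gram-Schmidt recurrence
  u_1 = v_1
  u_i = v_i − Σ_{j<i} ((v_i · u_j) / (u_j · u_j)) · u_j.

Step by step this gives:
  u_1 = (-3, 1, 0)
  u_2 = (3/10, 9/10, -3)
  u_3 = (-15/11, -45/11, -15/11)

Orthogonality check:
  u_2 · u_1 = 0 (should be 0)
  u_3 · u_1 = 0 (should be 0)
  u_3 · u_2 = 0 (should be 0)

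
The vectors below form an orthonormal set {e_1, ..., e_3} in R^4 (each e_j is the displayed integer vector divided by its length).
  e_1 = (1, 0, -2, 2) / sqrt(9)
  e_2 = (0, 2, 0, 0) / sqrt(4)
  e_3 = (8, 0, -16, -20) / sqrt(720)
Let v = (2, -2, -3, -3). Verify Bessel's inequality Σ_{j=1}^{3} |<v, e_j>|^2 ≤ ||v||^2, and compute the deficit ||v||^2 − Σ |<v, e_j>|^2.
Σ |<v, e_j>|^2 = 129/5; ||v||^2 = 26; deficit = 1/5

Write each e_j = u_j / sqrt(<u_j, u_j>) where u_j is the displayed integer vector. Then <v, e_j> = <v, u_j> / sqrt(<u_j, u_j>), so |<v, e_j>|^2 = <v, u_j>^2 / <u_j, u_j>.
Coefficients: <v, e_1> = 2/sqrt(9), <v, e_2> = -4/sqrt(4), <v, e_3> = 124/sqrt(720).
Square and sum: Σ |<v, e_j>|^2 = 129/5.
Compute ||v||^2 = v·v = 26.
Deficit = 26 − 129/5 = 1/5 ≥ 0, confirming Bessel's inequality. (The deficit equals ||v − Σ <v,e_j> e_j||^2, the squared distance from v to span{e_j}.)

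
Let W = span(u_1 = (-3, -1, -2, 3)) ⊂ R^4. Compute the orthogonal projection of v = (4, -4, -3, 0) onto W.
proj_W(v) = (6/23, 2/23, 4/23, -6/23)

Set up U = [u_1 | ... | u_1] ∈ R^(4×1). The projector onto W = col(U) is P = U (U^T U)^(-1) U^T.
Compute U^T U =
  [23],
and U^T v = (-2).
Solve U^T U · c = U^T v for the coefficients: c = (-2/23). The projection is proj_W(v) = U c.
Check: (v - proj_W(v)) · u_1 = 0  (should be 0).
Result: proj_W(v) = (6/23, 2/23, 4/23, -6/23).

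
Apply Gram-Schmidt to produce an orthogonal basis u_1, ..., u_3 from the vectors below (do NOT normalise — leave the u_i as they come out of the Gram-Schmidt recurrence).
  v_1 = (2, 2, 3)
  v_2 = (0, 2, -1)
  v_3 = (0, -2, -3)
Orthogonal basis:
  u_1 = (2, 2, 3)
  u_2 = (-2/17, 32/17, -20/17)
  u_3 = (32/21, -8/21, -16/21)

Apply the Gram-Schmidt recurrence
  u_1 = v_1
  u_i = v_i − Σ_{j<i} ((v_i · u_j) / (u_j · u_j)) · u_j.

Step by step this gives:
  u_1 = (2, 2, 3)
  u_2 = (-2/17, 32/17, -20/17)
  u_3 = (32/21, -8/21, -16/21)

Orthogonality check:
  u_2 · u_1 = 0 (should be 0)
  u_3 · u_1 = 0 (should be 0)
  u_3 · u_2 = 0 (should be 0)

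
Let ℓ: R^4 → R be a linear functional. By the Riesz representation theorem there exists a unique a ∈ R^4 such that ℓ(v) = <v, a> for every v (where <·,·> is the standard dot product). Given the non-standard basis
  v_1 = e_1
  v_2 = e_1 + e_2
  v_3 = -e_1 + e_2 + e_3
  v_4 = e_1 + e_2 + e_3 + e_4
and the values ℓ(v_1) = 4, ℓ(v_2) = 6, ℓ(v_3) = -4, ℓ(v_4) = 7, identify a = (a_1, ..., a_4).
a = (4, 2, -2, 3)

Write a = (a_1, ..., a_4) in the standard basis. For each basis vector v_i, ℓ(v_i) = <v_i, a> is a linear equation in the a_j's. Collect the n equations into a matrix system V a = ℓ, where row i of V is v_i (expressed in the standard basis). Since V is invertible (lower-triangular with 1s on the diagonal, up to permutation), solve by back-substitution:
  V =
[[1, 0, 0, 0],
 [1, 1, 0, 0],
 [-1, 1, 1, 0],
 [1, 1, 1, 1]]
  V a = (4, 6, -4, 7)
Solving gives a = (4, 2, -2, 3).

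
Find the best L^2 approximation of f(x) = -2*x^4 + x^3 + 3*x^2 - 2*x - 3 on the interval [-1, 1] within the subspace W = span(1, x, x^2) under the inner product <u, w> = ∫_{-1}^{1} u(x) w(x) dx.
g(x) = 9*x^2/7 - 7*x/5 - 99/35

The best approximation g ∈ W is the orthogonal projection of f onto W. Writing g = a_0 + a_1 x + a_2 x^2, the coefficients solve the normal equations G · a = b where
  G_{ij} = <φ_i, φ_j> and b_i = <f, φ_i>, with φ_0 = 1, φ_1 = x, φ_2 = x^2.
G =
  [2, 0, 2/3]
  [0, 2/3, 0]
  [2/3, 0, 2/5],
b = (-24/5, -14/15, -48/35).
Solving gives a_0 = -99/35, a_1 = -7/5, a_2 = 9/7, so
  g(x) = 9*x^2/7 - 7*x/5 - 99/35.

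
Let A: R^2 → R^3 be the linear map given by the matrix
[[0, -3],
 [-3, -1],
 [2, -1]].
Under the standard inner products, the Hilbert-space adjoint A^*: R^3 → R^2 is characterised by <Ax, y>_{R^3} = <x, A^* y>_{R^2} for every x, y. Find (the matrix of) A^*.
A^* = A^T =
[[0, -3, 2],
 [-3, -1, -1]]

For real matrices with standard dot products, the defining identity <Ax, y> = <x, A^* y> gives (Ax)^T y = x^T (A^*) y, i.e. x^T A^T y = x^T (A^*) y. Since this holds for all x, y, we must have A^* = A^T. Therefore
A^* =
[[0, -3, 2],
 [-3, -1, -1]].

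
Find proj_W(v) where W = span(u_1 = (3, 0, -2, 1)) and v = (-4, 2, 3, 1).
proj_W(v) = (-51/14, 0, 17/7, -17/14)

Set up U = [u_1 | ... | u_1] ∈ R^(4×1). The projector onto W = col(U) is P = U (U^T U)^(-1) U^T.
Compute U^T U =
  [14],
and U^T v = (-17).
Solve U^T U · c = U^T v for the coefficients: c = (-17/14). The projection is proj_W(v) = U c.
Check: (v - proj_W(v)) · u_1 = 0  (should be 0).
Result: proj_W(v) = (-51/14, 0, 17/7, -17/14).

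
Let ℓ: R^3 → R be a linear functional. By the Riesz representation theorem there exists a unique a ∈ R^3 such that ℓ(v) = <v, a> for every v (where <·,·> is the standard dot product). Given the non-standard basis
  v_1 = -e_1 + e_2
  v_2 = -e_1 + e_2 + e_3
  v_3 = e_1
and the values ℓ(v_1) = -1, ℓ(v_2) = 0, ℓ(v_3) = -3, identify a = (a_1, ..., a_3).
a = (-3, -4, 1)

Write a = (a_1, ..., a_3) in the standard basis. For each basis vector v_i, ℓ(v_i) = <v_i, a> is a linear equation in the a_j's. Collect the n equations into a matrix system V a = ℓ, where row i of V is v_i (expressed in the standard basis). Since V is invertible (lower-triangular with 1s on the diagonal, up to permutation), solve by back-substitution:
  V =
[[-1, 1, 0],
 [-1, 1, 1],
 [1, 0, 0]]
  V a = (-1, 0, -3)
Solving gives a = (-3, -4, 1).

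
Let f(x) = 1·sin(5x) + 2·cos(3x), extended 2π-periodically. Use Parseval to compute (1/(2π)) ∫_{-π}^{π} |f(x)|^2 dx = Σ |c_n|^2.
Σ |c_n|^2 = 5/2

Expand |f|^2 and use orthogonality of {sin(nx), cos(mx)} on [-π, π]:
  ∫_{-π}^{π} sin(nx)^2 dx = π, ∫ cos(mx)^2 dx = π, and cross terms integrate to 0.
So ∫_{-π}^{π} f(x)^2 dx = 1^2 · π + 2^2 · π = (1 + 4)π.
Divide by 2π: (1 + 4)/2 = 5/2.
By Parseval, this equals Σ |c_n|^2.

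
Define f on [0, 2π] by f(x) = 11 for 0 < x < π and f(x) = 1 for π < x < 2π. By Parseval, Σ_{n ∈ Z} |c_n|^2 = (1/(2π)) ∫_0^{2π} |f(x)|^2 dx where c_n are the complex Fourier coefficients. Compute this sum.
Σ |c_n|^2 = 61

Parseval equates the L^2 energy of f (normalised by 1/(2π)) with the ℓ^2 sum of its Fourier coefficients: (1/(2π)) ∫_0^{2π} |f|^2 = Σ |c_n|^2.
Compute the left side: (1/(2π)) [∫_0^π 11^2 dx + ∫_π^{2π} 1^2 dx] = (1/(2π)) · (121π + 1π) = (121 + 1)/2 = 61.
So Σ_{n ∈ Z} |c_n|^2 = 61.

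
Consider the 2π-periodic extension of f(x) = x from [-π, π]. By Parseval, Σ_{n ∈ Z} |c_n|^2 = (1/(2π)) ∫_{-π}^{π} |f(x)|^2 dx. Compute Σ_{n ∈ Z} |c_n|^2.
Σ |c_n|^2 = π^2/3

Expand and integrate term by term over [-π, π]:
  ∫ (x)^2 dx = 1·(2π^3/3); ∫ 2·1·(0)·x dx = 0 (odd integrand); ∫ 0^2 dx = 0·2π.
So (1/(2π)) ∫_{-π}^{π} (x)^2 dx = 1π^2/3 + 0 = π^2/3.
Parseval ⇒ Σ |c_n|^2 = π^2/3.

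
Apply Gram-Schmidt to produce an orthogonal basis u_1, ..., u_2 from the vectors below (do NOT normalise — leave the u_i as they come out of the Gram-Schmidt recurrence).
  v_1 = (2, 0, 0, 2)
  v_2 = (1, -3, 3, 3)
Orthogonal basis:
  u_1 = (2, 0, 0, 2)
  u_2 = (-1, -3, 3, 1)

Apply the Gram-Schmidt recurrence
  u_1 = v_1
  u_i = v_i − Σ_{j<i} ((v_i · u_j) / (u_j · u_j)) · u_j.

Step by step this gives:
  u_1 = (2, 0, 0, 2)
  u_2 = (-1, -3, 3, 1)

Orthogonality check:
  u_2 · u_1 = 0 (should be 0)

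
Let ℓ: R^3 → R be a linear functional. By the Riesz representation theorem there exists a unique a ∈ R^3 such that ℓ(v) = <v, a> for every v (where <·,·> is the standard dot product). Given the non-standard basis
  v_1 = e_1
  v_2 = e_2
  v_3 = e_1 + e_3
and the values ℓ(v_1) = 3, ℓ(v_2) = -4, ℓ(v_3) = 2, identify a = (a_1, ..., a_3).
a = (3, -4, -1)

Write a = (a_1, ..., a_3) in the standard basis. For each basis vector v_i, ℓ(v_i) = <v_i, a> is a linear equation in the a_j's. Collect the n equations into a matrix system V a = ℓ, where row i of V is v_i (expressed in the standard basis). Since V is invertible (lower-triangular with 1s on the diagonal, up to permutation), solve by back-substitution:
  V =
[[1, 0, 0],
 [0, 1, 0],
 [1, 0, 1]]
  V a = (3, -4, 2)
Solving gives a = (3, -4, -1).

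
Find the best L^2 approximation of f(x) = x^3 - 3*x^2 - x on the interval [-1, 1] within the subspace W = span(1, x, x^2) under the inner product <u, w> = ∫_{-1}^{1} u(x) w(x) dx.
g(x) = -3*x^2 - 2*x/5

The best approximation g ∈ W is the orthogonal projection of f onto W. Writing g = a_0 + a_1 x + a_2 x^2, the coefficients solve the normal equations G · a = b where
  G_{ij} = <φ_i, φ_j> and b_i = <f, φ_i>, with φ_0 = 1, φ_1 = x, φ_2 = x^2.
G =
  [2, 0, 2/3]
  [0, 2/3, 0]
  [2/3, 0, 2/5],
b = (-2, -4/15, -6/5).
Solving gives a_0 = 0, a_1 = -2/5, a_2 = -3, so
  g(x) = -3*x^2 - 2*x/5.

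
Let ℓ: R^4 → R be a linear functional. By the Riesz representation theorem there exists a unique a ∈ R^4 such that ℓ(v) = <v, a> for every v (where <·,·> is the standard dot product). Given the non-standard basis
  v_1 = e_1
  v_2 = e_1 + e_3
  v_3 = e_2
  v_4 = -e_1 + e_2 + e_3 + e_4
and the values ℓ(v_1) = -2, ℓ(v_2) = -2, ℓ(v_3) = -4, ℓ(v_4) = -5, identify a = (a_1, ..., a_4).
a = (-2, -4, 0, -3)

Write a = (a_1, ..., a_4) in the standard basis. For each basis vector v_i, ℓ(v_i) = <v_i, a> is a linear equation in the a_j's. Collect the n equations into a matrix system V a = ℓ, where row i of V is v_i (expressed in the standard basis). Since V is invertible (lower-triangular with 1s on the diagonal, up to permutation), solve by back-substitution:
  V =
[[1, 0, 0, 0],
 [1, 0, 1, 0],
 [0, 1, 0, 0],
 [-1, 1, 1, 1]]
  V a = (-2, -2, -4, -5)
Solving gives a = (-2, -4, 0, -3).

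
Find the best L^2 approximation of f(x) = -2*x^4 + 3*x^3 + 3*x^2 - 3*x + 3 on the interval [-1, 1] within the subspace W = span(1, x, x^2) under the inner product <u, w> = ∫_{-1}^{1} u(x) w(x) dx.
g(x) = 9*x^2/7 - 6*x/5 + 111/35

The best approximation g ∈ W is the orthogonal projection of f onto W. Writing g = a_0 + a_1 x + a_2 x^2, the coefficients solve the normal equations G · a = b where
  G_{ij} = <φ_i, φ_j> and b_i = <f, φ_i>, with φ_0 = 1, φ_1 = x, φ_2 = x^2.
G =
  [2, 0, 2/3]
  [0, 2/3, 0]
  [2/3, 0, 2/5],
b = (36/5, -4/5, 92/35).
Solving gives a_0 = 111/35, a_1 = -6/5, a_2 = 9/7, so
  g(x) = 9*x^2/7 - 6*x/5 + 111/35.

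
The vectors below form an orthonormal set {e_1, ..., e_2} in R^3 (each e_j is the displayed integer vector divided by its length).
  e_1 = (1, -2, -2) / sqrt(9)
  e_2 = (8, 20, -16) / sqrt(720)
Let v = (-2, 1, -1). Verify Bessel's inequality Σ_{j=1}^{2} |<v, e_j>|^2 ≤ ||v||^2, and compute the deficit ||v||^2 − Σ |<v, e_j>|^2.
Σ |<v, e_j>|^2 = 1; ||v||^2 = 6; deficit = 5

Write each e_j = u_j / sqrt(<u_j, u_j>) where u_j is the displayed integer vector. Then <v, e_j> = <v, u_j> / sqrt(<u_j, u_j>), so |<v, e_j>|^2 = <v, u_j>^2 / <u_j, u_j>.
Coefficients: <v, e_1> = -2/sqrt(9), <v, e_2> = 20/sqrt(720).
Square and sum: Σ |<v, e_j>|^2 = 1.
Compute ||v||^2 = v·v = 6.
Deficit = 6 − 1 = 5 ≥ 0, confirming Bessel's inequality. (The deficit equals ||v − Σ <v,e_j> e_j||^2, the squared distance from v to span{e_j}.)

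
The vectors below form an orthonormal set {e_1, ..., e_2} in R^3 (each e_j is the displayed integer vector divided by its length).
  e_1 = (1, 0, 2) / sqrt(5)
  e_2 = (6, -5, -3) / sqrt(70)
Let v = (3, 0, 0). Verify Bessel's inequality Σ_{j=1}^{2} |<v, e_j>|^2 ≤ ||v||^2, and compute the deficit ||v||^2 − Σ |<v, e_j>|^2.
Σ |<v, e_j>|^2 = 45/7; ||v||^2 = 9; deficit = 18/7

Write each e_j = u_j / sqrt(<u_j, u_j>) where u_j is the displayed integer vector. Then <v, e_j> = <v, u_j> / sqrt(<u_j, u_j>), so |<v, e_j>|^2 = <v, u_j>^2 / <u_j, u_j>.
Coefficients: <v, e_1> = 3/sqrt(5), <v, e_2> = 18/sqrt(70).
Square and sum: Σ |<v, e_j>|^2 = 45/7.
Compute ||v||^2 = v·v = 9.
Deficit = 9 − 45/7 = 18/7 ≥ 0, confirming Bessel's inequality. (The deficit equals ||v − Σ <v,e_j> e_j||^2, the squared distance from v to span{e_j}.)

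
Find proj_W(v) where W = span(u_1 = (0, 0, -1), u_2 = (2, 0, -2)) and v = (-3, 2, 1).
proj_W(v) = (-3, 0, 1)

Set up U = [u_1 | ... | u_2] ∈ R^(3×2). The projector onto W = col(U) is P = U (U^T U)^(-1) U^T.
Compute U^T U =
  [1, 2]
  [2, 8],
and U^T v = (-1, -8).
Solve U^T U · c = U^T v for the coefficients: c = (2, -3/2). The projection is proj_W(v) = U c.
Check: (v - proj_W(v)) · u_1 = 0  (should be 0).
Check: (v - proj_W(v)) · u_2 = 0  (should be 0).
Result: proj_W(v) = (-3, 0, 1).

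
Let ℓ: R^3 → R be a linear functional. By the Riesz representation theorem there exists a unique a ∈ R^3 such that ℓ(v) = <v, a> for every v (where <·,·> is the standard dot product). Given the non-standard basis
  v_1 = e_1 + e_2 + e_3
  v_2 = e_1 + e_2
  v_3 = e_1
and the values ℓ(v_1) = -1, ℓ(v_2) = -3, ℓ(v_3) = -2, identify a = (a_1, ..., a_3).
a = (-2, -1, 2)

Write a = (a_1, ..., a_3) in the standard basis. For each basis vector v_i, ℓ(v_i) = <v_i, a> is a linear equation in the a_j's. Collect the n equations into a matrix system V a = ℓ, where row i of V is v_i (expressed in the standard basis). Since V is invertible (lower-triangular with 1s on the diagonal, up to permutation), solve by back-substitution:
  V =
[[1, 1, 1],
 [1, 1, 0],
 [1, 0, 0]]
  V a = (-1, -3, -2)
Solving gives a = (-2, -1, 2).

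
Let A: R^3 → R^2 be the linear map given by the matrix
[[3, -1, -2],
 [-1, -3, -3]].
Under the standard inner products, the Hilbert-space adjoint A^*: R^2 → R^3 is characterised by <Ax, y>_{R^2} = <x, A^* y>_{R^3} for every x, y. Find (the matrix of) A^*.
A^* = A^T =
[[3, -1],
 [-1, -3],
 [-2, -3]]

For real matrices with standard dot products, the defining identity <Ax, y> = <x, A^* y> gives (Ax)^T y = x^T (A^*) y, i.e. x^T A^T y = x^T (A^*) y. Since this holds for all x, y, we must have A^* = A^T. Therefore
A^* =
[[3, -1],
 [-1, -3],
 [-2, -3]].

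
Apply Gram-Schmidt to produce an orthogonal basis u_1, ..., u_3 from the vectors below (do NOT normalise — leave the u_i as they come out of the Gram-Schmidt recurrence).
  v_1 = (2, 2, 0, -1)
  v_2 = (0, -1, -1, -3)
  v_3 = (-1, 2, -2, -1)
Orthogonal basis:
  u_1 = (2, 2, 0, -1)
  u_2 = (-2/9, -11/9, -1, -26/9)
  u_3 = (-79/49, 80/49, -86/49, 2/49)

Apply the Gram-Schmidt recurrence
  u_1 = v_1
  u_i = v_i − Σ_{j<i} ((v_i · u_j) / (u_j · u_j)) · u_j.

Step by step this gives:
  u_1 = (2, 2, 0, -1)
  u_2 = (-2/9, -11/9, -1, -26/9)
  u_3 = (-79/49, 80/49, -86/49, 2/49)

Orthogonality check:
  u_2 · u_1 = 0 (should be 0)
  u_3 · u_1 = 0 (should be 0)
  u_3 · u_2 = 0 (should be 0)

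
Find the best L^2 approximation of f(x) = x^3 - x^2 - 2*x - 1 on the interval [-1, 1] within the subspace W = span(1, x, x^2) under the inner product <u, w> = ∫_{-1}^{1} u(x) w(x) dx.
g(x) = -x^2 - 7*x/5 - 1

The best approximation g ∈ W is the orthogonal projection of f onto W. Writing g = a_0 + a_1 x + a_2 x^2, the coefficients solve the normal equations G · a = b where
  G_{ij} = <φ_i, φ_j> and b_i = <f, φ_i>, with φ_0 = 1, φ_1 = x, φ_2 = x^2.
G =
  [2, 0, 2/3]
  [0, 2/3, 0]
  [2/3, 0, 2/5],
b = (-8/3, -14/15, -16/15).
Solving gives a_0 = -1, a_1 = -7/5, a_2 = -1, so
  g(x) = -x^2 - 7*x/5 - 1.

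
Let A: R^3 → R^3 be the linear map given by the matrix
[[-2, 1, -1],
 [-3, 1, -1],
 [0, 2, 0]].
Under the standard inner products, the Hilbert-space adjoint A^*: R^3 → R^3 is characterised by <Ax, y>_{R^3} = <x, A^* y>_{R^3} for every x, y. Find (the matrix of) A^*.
A^* = A^T =
[[-2, -3, 0],
 [1, 1, 2],
 [-1, -1, 0]]

For real matrices with standard dot products, the defining identity <Ax, y> = <x, A^* y> gives (Ax)^T y = x^T (A^*) y, i.e. x^T A^T y = x^T (A^*) y. Since this holds for all x, y, we must have A^* = A^T. Therefore
A^* =
[[-2, -3, 0],
 [1, 1, 2],
 [-1, -1, 0]].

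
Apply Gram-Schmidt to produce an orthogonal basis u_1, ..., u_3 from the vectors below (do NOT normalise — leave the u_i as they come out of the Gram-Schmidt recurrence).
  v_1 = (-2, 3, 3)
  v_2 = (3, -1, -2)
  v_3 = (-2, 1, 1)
Orthogonal basis:
  u_1 = (-2, 3, 3)
  u_2 = (18/11, 23/22, 1/22)
  u_3 = (-12/83, 20/83, -28/83)

Apply the Gram-Schmidt recurrence
  u_1 = v_1
  u_i = v_i − Σ_{j<i} ((v_i · u_j) / (u_j · u_j)) · u_j.

Step by step this gives:
  u_1 = (-2, 3, 3)
  u_2 = (18/11, 23/22, 1/22)
  u_3 = (-12/83, 20/83, -28/83)

Orthogonality check:
  u_2 · u_1 = 0 (should be 0)
  u_3 · u_1 = 0 (should be 0)
  u_3 · u_2 = 0 (should be 0)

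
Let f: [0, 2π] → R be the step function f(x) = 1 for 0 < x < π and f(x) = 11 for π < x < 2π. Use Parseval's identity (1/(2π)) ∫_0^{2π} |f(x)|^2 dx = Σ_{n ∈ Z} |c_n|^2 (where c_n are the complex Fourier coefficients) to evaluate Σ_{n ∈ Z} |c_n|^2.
Σ |c_n|^2 = 61

Parseval equates the L^2 energy of f (normalised by 1/(2π)) with the ℓ^2 sum of its Fourier coefficients: (1/(2π)) ∫_0^{2π} |f|^2 = Σ |c_n|^2.
Compute the left side: (1/(2π)) [∫_0^π 1^2 dx + ∫_π^{2π} 11^2 dx] = (1/(2π)) · (1π + 121π) = (1 + 121)/2 = 61.
So Σ_{n ∈ Z} |c_n|^2 = 61.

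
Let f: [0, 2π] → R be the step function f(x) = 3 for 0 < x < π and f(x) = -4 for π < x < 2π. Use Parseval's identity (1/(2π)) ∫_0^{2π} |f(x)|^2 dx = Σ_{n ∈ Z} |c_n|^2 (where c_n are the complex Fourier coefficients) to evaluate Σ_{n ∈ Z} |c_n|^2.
Σ |c_n|^2 = 25/2

Parseval equates the L^2 energy of f (normalised by 1/(2π)) with the ℓ^2 sum of its Fourier coefficients: (1/(2π)) ∫_0^{2π} |f|^2 = Σ |c_n|^2.
Compute the left side: (1/(2π)) [∫_0^π 3^2 dx + ∫_π^{2π} (-4)^2 dx] = (1/(2π)) · (9π + 16π) = (9 + 16)/2 = 25/2.
So Σ_{n ∈ Z} |c_n|^2 = 25/2.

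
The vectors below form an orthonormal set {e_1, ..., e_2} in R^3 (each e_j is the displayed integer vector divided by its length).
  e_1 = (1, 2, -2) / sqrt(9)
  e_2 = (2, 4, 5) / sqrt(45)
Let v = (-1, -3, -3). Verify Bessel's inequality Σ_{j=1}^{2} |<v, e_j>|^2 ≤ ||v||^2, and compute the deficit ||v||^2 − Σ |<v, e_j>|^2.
Σ |<v, e_j>|^2 = 94/5; ||v||^2 = 19; deficit = 1/5

Write each e_j = u_j / sqrt(<u_j, u_j>) where u_j is the displayed integer vector. Then <v, e_j> = <v, u_j> / sqrt(<u_j, u_j>), so |<v, e_j>|^2 = <v, u_j>^2 / <u_j, u_j>.
Coefficients: <v, e_1> = -1/sqrt(9), <v, e_2> = -29/sqrt(45).
Square and sum: Σ |<v, e_j>|^2 = 94/5.
Compute ||v||^2 = v·v = 19.
Deficit = 19 − 94/5 = 1/5 ≥ 0, confirming Bessel's inequality. (The deficit equals ||v − Σ <v,e_j> e_j||^2, the squared distance from v to span{e_j}.)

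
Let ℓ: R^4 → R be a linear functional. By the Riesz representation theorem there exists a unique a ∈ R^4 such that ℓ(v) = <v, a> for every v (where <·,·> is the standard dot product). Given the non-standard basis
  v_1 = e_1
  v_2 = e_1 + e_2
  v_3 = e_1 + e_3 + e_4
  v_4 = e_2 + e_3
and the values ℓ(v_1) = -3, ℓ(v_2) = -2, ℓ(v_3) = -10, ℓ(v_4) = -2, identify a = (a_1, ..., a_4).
a = (-3, 1, -3, -4)

Write a = (a_1, ..., a_4) in the standard basis. For each basis vector v_i, ℓ(v_i) = <v_i, a> is a linear equation in the a_j's. Collect the n equations into a matrix system V a = ℓ, where row i of V is v_i (expressed in the standard basis). Since V is invertible (lower-triangular with 1s on the diagonal, up to permutation), solve by back-substitution:
  V =
[[1, 0, 0, 0],
 [1, 1, 0, 0],
 [1, 0, 1, 1],
 [0, 1, 1, 0]]
  V a = (-3, -2, -10, -2)
Solving gives a = (-3, 1, -3, -4).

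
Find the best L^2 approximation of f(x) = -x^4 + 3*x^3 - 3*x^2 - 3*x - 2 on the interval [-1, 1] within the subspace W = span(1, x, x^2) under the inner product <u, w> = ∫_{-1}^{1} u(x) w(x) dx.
g(x) = -27*x^2/7 - 6*x/5 - 67/35

The best approximation g ∈ W is the orthogonal projection of f onto W. Writing g = a_0 + a_1 x + a_2 x^2, the coefficients solve the normal equations G · a = b where
  G_{ij} = <φ_i, φ_j> and b_i = <f, φ_i>, with φ_0 = 1, φ_1 = x, φ_2 = x^2.
G =
  [2, 0, 2/3]
  [0, 2/3, 0]
  [2/3, 0, 2/5],
b = (-32/5, -4/5, -296/105).
Solving gives a_0 = -67/35, a_1 = -6/5, a_2 = -27/7, so
  g(x) = -27*x^2/7 - 6*x/5 - 67/35.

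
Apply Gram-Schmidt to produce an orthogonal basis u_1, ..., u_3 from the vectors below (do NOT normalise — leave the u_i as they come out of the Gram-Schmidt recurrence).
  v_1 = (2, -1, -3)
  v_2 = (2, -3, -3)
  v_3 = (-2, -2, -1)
Orthogonal basis:
  u_1 = (2, -1, -3)
  u_2 = (-2/7, -13/7, 3/7)
  u_3 = (-24/13, 0, -16/13)

Apply the Gram-Schmidt recurrence
  u_1 = v_1
  u_i = v_i − Σ_{j<i} ((v_i · u_j) / (u_j · u_j)) · u_j.

Step by step this gives:
  u_1 = (2, -1, -3)
  u_2 = (-2/7, -13/7, 3/7)
  u_3 = (-24/13, 0, -16/13)

Orthogonality check:
  u_2 · u_1 = 0 (should be 0)
  u_3 · u_1 = 0 (should be 0)
  u_3 · u_2 = 0 (should be 0)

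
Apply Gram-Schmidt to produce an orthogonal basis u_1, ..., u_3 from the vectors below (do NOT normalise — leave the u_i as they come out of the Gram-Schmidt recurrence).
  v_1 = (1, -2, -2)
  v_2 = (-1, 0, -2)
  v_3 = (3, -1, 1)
Orthogonal basis:
  u_1 = (1, -2, -2)
  u_2 = (-4/3, 2/3, -4/3)
  u_3 = (2/3, 2/3, -1/3)

Apply the Gram-Schmidt recurrence
  u_1 = v_1
  u_i = v_i − Σ_{j<i} ((v_i · u_j) / (u_j · u_j)) · u_j.

Step by step this gives:
  u_1 = (1, -2, -2)
  u_2 = (-4/3, 2/3, -4/3)
  u_3 = (2/3, 2/3, -1/3)

Orthogonality check:
  u_2 · u_1 = 0 (should be 0)
  u_3 · u_1 = 0 (should be 0)
  u_3 · u_2 = 0 (should be 0)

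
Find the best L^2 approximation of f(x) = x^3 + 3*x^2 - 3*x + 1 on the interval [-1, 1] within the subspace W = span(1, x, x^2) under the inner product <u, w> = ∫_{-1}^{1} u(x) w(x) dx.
g(x) = 3*x^2 - 12*x/5 + 1

The best approximation g ∈ W is the orthogonal projection of f onto W. Writing g = a_0 + a_1 x + a_2 x^2, the coefficients solve the normal equations G · a = b where
  G_{ij} = <φ_i, φ_j> and b_i = <f, φ_i>, with φ_0 = 1, φ_1 = x, φ_2 = x^2.
G =
  [2, 0, 2/3]
  [0, 2/3, 0]
  [2/3, 0, 2/5],
b = (4, -8/5, 28/15).
Solving gives a_0 = 1, a_1 = -12/5, a_2 = 3, so
  g(x) = 3*x^2 - 12*x/5 + 1.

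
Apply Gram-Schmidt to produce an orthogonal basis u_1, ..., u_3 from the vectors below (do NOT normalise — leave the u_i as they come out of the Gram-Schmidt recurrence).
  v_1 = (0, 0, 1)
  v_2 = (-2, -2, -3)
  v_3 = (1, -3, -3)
Orthogonal basis:
  u_1 = (0, 0, 1)
  u_2 = (-2, -2, 0)
  u_3 = (2, -2, 0)

Apply the Gram-Schmidt recurrence
  u_1 = v_1
  u_i = v_i − Σ_{j<i} ((v_i · u_j) / (u_j · u_j)) · u_j.

Step by step this gives:
  u_1 = (0, 0, 1)
  u_2 = (-2, -2, 0)
  u_3 = (2, -2, 0)

Orthogonality check:
  u_2 · u_1 = 0 (should be 0)
  u_3 · u_1 = 0 (should be 0)
  u_3 · u_2 = 0 (should be 0)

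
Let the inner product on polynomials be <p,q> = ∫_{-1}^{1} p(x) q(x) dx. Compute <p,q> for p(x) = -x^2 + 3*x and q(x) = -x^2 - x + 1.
<p,q> = -34/15

Expand the product: p(x)·q(x) = x^4 - 2*x^3 - 4*x^2 + 3*x.
∫_{-1}^{1} of each monomial x^k gives [2/(k+1) if k even, 0 if k odd]. Integrating term-by-term (or equivalently evaluating the antiderivative F(x) = x^5/5 - x^4/2 - 4*x^3/3 + 3*x^2/2 at the endpoints):
  F(1) − F(−1) = -2/15 − (32/15) = -34/15.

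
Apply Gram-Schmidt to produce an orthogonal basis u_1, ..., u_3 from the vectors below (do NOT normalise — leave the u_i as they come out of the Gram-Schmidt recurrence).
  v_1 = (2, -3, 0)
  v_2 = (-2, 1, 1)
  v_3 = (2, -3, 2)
Orthogonal basis:
  u_1 = (2, -3, 0)
  u_2 = (-12/13, -8/13, 1)
  u_3 = (24/29, 16/29, 32/29)

Apply the Gram-Schmidt recurrence
  u_1 = v_1
  u_i = v_i − Σ_{j<i} ((v_i · u_j) / (u_j · u_j)) · u_j.

Step by step this gives:
  u_1 = (2, -3, 0)
  u_2 = (-12/13, -8/13, 1)
  u_3 = (24/29, 16/29, 32/29)

Orthogonality check:
  u_2 · u_1 = 0 (should be 0)
  u_3 · u_1 = 0 (should be 0)
  u_3 · u_2 = 0 (should be 0)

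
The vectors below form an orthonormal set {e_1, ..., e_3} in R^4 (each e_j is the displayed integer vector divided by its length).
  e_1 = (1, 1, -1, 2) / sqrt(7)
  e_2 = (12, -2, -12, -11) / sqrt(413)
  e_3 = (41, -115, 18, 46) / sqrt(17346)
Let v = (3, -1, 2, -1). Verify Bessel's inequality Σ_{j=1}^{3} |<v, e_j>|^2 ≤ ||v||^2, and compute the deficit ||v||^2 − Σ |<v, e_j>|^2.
Σ |<v, e_j>|^2 = 249/49; ||v||^2 = 15; deficit = 486/49

Write each e_j = u_j / sqrt(<u_j, u_j>) where u_j is the displayed integer vector. Then <v, e_j> = <v, u_j> / sqrt(<u_j, u_j>), so |<v, e_j>|^2 = <v, u_j>^2 / <u_j, u_j>.
Coefficients: <v, e_1> = -2/sqrt(7), <v, e_2> = 25/sqrt(413), <v, e_3> = 228/sqrt(17346).
Square and sum: Σ |<v, e_j>|^2 = 249/49.
Compute ||v||^2 = v·v = 15.
Deficit = 15 − 249/49 = 486/49 ≥ 0, confirming Bessel's inequality. (The deficit equals ||v − Σ <v,e_j> e_j||^2, the squared distance from v to span{e_j}.)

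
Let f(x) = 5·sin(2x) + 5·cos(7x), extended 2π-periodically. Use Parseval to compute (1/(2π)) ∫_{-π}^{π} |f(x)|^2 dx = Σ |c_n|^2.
Σ |c_n|^2 = 25

Expand |f|^2 and use orthogonality of {sin(nx), cos(mx)} on [-π, π]:
  ∫_{-π}^{π} sin(nx)^2 dx = π, ∫ cos(mx)^2 dx = π, and cross terms integrate to 0.
So ∫_{-π}^{π} f(x)^2 dx = 5^2 · π + 5^2 · π = (25 + 25)π.
Divide by 2π: (25 + 25)/2 = 25.
By Parseval, this equals Σ |c_n|^2.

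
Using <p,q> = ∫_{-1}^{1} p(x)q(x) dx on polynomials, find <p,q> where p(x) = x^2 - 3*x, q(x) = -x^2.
<p,q> = -2/5

Expand the product: p(x)·q(x) = -x^4 + 3*x^3.
∫_{-1}^{1} of each monomial x^k gives [2/(k+1) if k even, 0 if k odd]. Integrating term-by-term (or equivalently evaluating the antiderivative F(x) = -x^5/5 + 3*x^4/4 at the endpoints):
  F(1) − F(−1) = 11/20 − (19/20) = -2/5.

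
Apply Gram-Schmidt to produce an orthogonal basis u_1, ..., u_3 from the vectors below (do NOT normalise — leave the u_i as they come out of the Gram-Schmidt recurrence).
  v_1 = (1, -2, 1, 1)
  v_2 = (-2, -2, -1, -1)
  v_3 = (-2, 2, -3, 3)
Orthogonal basis:
  u_1 = (1, -2, 1, 1)
  u_2 = (-2, -2, -1, -1)
  u_3 = (-8/7, 2/7, -15/7, 27/7)

Apply the Gram-Schmidt recurrence
  u_1 = v_1
  u_i = v_i − Σ_{j<i} ((v_i · u_j) / (u_j · u_j)) · u_j.

Step by step this gives:
  u_1 = (1, -2, 1, 1)
  u_2 = (-2, -2, -1, -1)
  u_3 = (-8/7, 2/7, -15/7, 27/7)

Orthogonality check:
  u_2 · u_1 = 0 (should be 0)
  u_3 · u_1 = 0 (should be 0)
  u_3 · u_2 = 0 (should be 0)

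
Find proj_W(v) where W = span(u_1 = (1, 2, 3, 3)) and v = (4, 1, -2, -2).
proj_W(v) = (-6/23, -12/23, -18/23, -18/23)

Set up U = [u_1 | ... | u_1] ∈ R^(4×1). The projector onto W = col(U) is P = U (U^T U)^(-1) U^T.
Compute U^T U =
  [23],
and U^T v = (-6).
Solve U^T U · c = U^T v for the coefficients: c = (-6/23). The projection is proj_W(v) = U c.
Check: (v - proj_W(v)) · u_1 = 0  (should be 0).
Result: proj_W(v) = (-6/23, -12/23, -18/23, -18/23).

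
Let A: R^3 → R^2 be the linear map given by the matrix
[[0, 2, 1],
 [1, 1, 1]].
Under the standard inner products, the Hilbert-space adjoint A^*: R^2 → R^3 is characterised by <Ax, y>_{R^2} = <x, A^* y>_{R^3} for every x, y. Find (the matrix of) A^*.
A^* = A^T =
[[0, 1],
 [2, 1],
 [1, 1]]

For real matrices with standard dot products, the defining identity <Ax, y> = <x, A^* y> gives (Ax)^T y = x^T (A^*) y, i.e. x^T A^T y = x^T (A^*) y. Since this holds for all x, y, we must have A^* = A^T. Therefore
A^* =
[[0, 1],
 [2, 1],
 [1, 1]].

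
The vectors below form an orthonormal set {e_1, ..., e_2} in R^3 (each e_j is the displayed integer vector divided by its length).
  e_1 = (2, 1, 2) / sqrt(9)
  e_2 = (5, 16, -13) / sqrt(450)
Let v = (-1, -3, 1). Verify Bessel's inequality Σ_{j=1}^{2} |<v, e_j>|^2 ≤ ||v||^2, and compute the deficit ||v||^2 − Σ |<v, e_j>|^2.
Σ |<v, e_j>|^2 = 267/25; ||v||^2 = 11; deficit = 8/25

Write each e_j = u_j / sqrt(<u_j, u_j>) where u_j is the displayed integer vector. Then <v, e_j> = <v, u_j> / sqrt(<u_j, u_j>), so |<v, e_j>|^2 = <v, u_j>^2 / <u_j, u_j>.
Coefficients: <v, e_1> = -3/sqrt(9), <v, e_2> = -66/sqrt(450).
Square and sum: Σ |<v, e_j>|^2 = 267/25.
Compute ||v||^2 = v·v = 11.
Deficit = 11 − 267/25 = 8/25 ≥ 0, confirming Bessel's inequality. (The deficit equals ||v − Σ <v,e_j> e_j||^2, the squared distance from v to span{e_j}.)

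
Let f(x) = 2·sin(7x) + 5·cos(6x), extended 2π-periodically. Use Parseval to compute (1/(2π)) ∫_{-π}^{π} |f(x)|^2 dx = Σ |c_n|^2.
Σ |c_n|^2 = 29/2

Expand |f|^2 and use orthogonality of {sin(nx), cos(mx)} on [-π, π]:
  ∫_{-π}^{π} sin(nx)^2 dx = π, ∫ cos(mx)^2 dx = π, and cross terms integrate to 0.
So ∫_{-π}^{π} f(x)^2 dx = 2^2 · π + 5^2 · π = (4 + 25)π.
Divide by 2π: (4 + 25)/2 = 29/2.
By Parseval, this equals Σ |c_n|^2.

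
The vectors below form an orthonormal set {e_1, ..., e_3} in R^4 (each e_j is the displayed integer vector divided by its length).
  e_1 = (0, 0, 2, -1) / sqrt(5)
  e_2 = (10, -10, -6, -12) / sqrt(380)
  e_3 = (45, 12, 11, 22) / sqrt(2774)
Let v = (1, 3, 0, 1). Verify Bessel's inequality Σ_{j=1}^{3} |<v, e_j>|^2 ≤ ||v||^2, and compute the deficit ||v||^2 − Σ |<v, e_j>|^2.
Σ |<v, e_j>|^2 = 981/146; ||v||^2 = 11; deficit = 625/146

Write each e_j = u_j / sqrt(<u_j, u_j>) where u_j is the displayed integer vector. Then <v, e_j> = <v, u_j> / sqrt(<u_j, u_j>), so |<v, e_j>|^2 = <v, u_j>^2 / <u_j, u_j>.
Coefficients: <v, e_1> = -1/sqrt(5), <v, e_2> = -32/sqrt(380), <v, e_3> = 103/sqrt(2774).
Square and sum: Σ |<v, e_j>|^2 = 981/146.
Compute ||v||^2 = v·v = 11.
Deficit = 11 − 981/146 = 625/146 ≥ 0, confirming Bessel's inequality. (The deficit equals ||v − Σ <v,e_j> e_j||^2, the squared distance from v to span{e_j}.)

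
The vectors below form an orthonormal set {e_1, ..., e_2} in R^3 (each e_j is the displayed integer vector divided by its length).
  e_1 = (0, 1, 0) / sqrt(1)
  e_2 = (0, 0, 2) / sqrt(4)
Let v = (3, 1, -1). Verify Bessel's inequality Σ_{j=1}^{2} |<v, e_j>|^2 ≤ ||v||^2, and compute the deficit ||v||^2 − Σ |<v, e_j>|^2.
Σ |<v, e_j>|^2 = 2; ||v||^2 = 11; deficit = 9

Write each e_j = u_j / sqrt(<u_j, u_j>) where u_j is the displayed integer vector. Then <v, e_j> = <v, u_j> / sqrt(<u_j, u_j>), so |<v, e_j>|^2 = <v, u_j>^2 / <u_j, u_j>.
Coefficients: <v, e_1> = 1/sqrt(1), <v, e_2> = -2/sqrt(4).
Square and sum: Σ |<v, e_j>|^2 = 2.
Compute ||v||^2 = v·v = 11.
Deficit = 11 − 2 = 9 ≥ 0, confirming Bessel's inequality. (The deficit equals ||v − Σ <v,e_j> e_j||^2, the squared distance from v to span{e_j}.)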